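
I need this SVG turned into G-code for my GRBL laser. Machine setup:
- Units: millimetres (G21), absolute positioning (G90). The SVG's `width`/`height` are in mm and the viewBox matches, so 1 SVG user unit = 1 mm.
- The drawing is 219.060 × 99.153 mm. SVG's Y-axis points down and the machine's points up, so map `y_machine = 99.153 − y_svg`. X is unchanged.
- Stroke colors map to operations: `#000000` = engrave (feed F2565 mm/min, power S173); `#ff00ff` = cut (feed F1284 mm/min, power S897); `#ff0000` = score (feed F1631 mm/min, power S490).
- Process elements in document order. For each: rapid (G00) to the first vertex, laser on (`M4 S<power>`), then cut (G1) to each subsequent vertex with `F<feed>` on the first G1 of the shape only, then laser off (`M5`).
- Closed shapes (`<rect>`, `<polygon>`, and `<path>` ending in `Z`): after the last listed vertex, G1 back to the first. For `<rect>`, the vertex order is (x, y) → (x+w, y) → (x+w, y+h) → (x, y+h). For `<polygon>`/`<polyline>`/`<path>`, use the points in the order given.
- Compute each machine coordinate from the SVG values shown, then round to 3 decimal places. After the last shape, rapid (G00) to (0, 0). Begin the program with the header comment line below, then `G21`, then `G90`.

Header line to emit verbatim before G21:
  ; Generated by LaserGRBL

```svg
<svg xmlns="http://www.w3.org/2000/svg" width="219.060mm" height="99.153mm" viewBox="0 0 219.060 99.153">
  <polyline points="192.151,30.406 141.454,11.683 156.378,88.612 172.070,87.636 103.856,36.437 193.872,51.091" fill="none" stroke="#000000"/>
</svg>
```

; Generated by LaserGRBL
G21
G90
G00 X192.151 Y68.747
M4 S173
G1 X141.454 Y87.470 F2565
G1 X156.378 Y10.541
G1 X172.070 Y11.517
G1 X103.856 Y62.716
G1 X193.872 Y48.062
M5
G00 X0.000 Y0.000

1 u = 1 mm; y_m = 99.153 − y.

[1] `<polyline>` open polyline, #000000→engrave S173 F2565: (192.151,68.747) → (141.454,87.470) → (156.378,10.541) → (172.070,11.517) → (103.856,62.716) → (193.872,48.062)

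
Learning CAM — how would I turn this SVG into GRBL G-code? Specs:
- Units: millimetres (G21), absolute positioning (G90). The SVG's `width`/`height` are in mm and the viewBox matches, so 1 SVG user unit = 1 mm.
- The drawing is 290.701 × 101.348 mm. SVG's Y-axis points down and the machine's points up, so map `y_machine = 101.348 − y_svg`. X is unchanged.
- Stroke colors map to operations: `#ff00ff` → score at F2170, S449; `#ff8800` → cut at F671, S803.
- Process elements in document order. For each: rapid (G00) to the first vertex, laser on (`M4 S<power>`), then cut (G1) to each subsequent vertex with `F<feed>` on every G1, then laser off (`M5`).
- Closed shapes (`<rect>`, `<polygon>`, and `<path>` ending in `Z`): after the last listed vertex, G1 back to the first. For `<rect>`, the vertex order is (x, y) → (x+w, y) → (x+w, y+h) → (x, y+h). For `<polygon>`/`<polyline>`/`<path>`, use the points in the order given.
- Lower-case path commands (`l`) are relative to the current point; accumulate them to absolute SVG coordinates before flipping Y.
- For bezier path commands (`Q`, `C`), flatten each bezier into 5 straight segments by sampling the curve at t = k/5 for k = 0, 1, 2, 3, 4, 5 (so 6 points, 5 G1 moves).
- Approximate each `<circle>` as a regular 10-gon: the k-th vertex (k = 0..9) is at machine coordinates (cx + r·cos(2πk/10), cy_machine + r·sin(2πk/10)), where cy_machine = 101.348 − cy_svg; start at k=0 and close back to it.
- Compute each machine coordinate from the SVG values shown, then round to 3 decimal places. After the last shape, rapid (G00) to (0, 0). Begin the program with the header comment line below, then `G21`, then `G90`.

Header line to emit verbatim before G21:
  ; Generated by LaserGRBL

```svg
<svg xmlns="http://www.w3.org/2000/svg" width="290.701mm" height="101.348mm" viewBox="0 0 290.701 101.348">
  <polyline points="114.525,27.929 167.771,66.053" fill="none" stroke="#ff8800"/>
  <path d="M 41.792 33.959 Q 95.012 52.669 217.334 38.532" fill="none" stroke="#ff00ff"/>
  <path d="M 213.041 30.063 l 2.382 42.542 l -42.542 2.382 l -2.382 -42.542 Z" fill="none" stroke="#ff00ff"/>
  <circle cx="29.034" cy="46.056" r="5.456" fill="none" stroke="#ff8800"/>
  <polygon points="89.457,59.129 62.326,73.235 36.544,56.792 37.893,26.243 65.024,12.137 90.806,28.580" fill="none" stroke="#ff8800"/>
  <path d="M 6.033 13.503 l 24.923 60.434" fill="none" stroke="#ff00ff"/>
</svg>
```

viewBox `0 0 290.701 101.348` with mm width/height → 1 unit = 1 mm. Flip: y_m = 101.348 − y_svg.

**Shape 1** — `<polyline>` line segment, stroke `#ff8800` → cut (S803, F671). Machine vertices: (114.525,73.419) → (167.771,35.295). Open path.

**Shape 2** — `<path>` quadratic bezier, stroke `#ff00ff` → score (S449, F2170). Control points (SVG): P0=(41.792,33.959), P1=(95.012,52.669), P2=(217.334,38.532); sampled at t=k/5. Machine vertices: (41.792,67.389) → (65.844,61.219) → (95.424,57.677) → (130.533,56.762) → (171.169,58.475) → (217.334,62.816). Open path.

**Shape 3** — `<path>` regular polygon, stroke `#ff00ff` → score (S449, F2170). Machine vertices: (213.041,71.285) → (215.423,28.743) → (172.881,26.361) → (170.499,68.903) → (213.041,71.285). Closed: final G1 returns to the first vertex.

**Shape 4** — `<circle>` circle, stroke `#ff8800` → cut (S803, F671). Machine vertices: (34.490,55.292) → (33.448,58.499) → (30.720,60.481) → (27.348,60.481) → (24.620,58.499) → (23.578,55.292) → (24.620,52.085) → (27.348,50.103) → (30.720,50.103) → (33.448,52.085) → (34.490,55.292). Closed: final G1 returns to the first vertex.

**Shape 5** — `<polygon>` regular polygon, stroke `#ff8800` → cut (S803, F671). Machine vertices: (89.457,42.219) → (62.326,28.113) → (36.544,44.556) → (37.893,75.105) → (65.024,89.211) → (90.806,72.768) → (89.457,42.219). Closed: final G1 returns to the first vertex.

**Shape 6** — `<path>` line segment, stroke `#ff00ff` → score (S449, F2170). Machine vertices: (6.033,87.845) → (30.956,27.411). Open path.

; Generated by LaserGRBL
G21
G90
G00 X114.525 Y73.419
M4 S803
G1 X167.771 Y35.295 F671
M5
G00 X41.792 Y67.389
M4 S449
G1 X65.844 Y61.219 F2170
G1 X95.424 Y57.677 F2170
G1 X130.533 Y56.762 F2170
G1 X171.169 Y58.475 F2170
G1 X217.334 Y62.816 F2170
M5
G00 X213.041 Y71.285
M4 S449
G1 X215.423 Y28.743 F2170
G1 X172.881 Y26.361 F2170
G1 X170.499 Y68.903 F2170
G1 X213.041 Y71.285 F2170
M5
G00 X34.490 Y55.292
M4 S803
G1 X33.448 Y58.499 F671
G1 X30.720 Y60.481 F671
G1 X27.348 Y60.481 F671
G1 X24.620 Y58.499 F671
G1 X23.578 Y55.292 F671
G1 X24.620 Y52.085 F671
G1 X27.348 Y50.103 F671
G1 X30.720 Y50.103 F671
G1 X33.448 Y52.085 F671
G1 X34.490 Y55.292 F671
M5
G00 X89.457 Y42.219
M4 S803
G1 X62.326 Y28.113 F671
G1 X36.544 Y44.556 F671
G1 X37.893 Y75.105 F671
G1 X65.024 Y89.211 F671
G1 X90.806 Y72.768 F671
G1 X89.457 Y42.219 F671
M5
G00 X6.033 Y87.845
M4 S449
G1 X30.956 Y27.411 F2170
M5
G00 X0.000 Y0.000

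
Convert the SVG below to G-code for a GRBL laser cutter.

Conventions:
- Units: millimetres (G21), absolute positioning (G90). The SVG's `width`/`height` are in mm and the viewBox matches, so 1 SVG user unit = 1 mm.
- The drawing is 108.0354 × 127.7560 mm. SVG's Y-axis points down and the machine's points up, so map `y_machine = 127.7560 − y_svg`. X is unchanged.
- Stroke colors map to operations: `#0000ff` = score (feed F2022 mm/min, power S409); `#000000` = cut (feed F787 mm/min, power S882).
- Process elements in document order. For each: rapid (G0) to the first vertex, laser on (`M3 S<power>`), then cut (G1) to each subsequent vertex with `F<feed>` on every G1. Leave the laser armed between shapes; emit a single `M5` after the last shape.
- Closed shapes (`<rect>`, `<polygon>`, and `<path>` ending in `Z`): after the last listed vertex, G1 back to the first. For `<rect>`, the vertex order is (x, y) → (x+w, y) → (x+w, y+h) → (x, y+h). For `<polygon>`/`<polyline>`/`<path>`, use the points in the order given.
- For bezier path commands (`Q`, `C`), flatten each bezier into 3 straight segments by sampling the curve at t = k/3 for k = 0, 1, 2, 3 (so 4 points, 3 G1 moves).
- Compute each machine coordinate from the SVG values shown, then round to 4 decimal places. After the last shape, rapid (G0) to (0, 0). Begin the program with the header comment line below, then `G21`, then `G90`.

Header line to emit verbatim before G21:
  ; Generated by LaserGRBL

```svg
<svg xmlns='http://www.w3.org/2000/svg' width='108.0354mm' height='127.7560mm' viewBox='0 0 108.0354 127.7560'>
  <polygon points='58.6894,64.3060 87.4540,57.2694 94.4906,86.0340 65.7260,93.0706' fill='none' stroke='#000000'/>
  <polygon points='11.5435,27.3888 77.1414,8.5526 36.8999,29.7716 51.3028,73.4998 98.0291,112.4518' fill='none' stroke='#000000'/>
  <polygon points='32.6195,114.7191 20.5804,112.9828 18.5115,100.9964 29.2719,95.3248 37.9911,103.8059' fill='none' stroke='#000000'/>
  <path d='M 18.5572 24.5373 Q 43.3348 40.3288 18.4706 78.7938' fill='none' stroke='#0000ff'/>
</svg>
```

; Generated by LaserGRBL
G21
G90
G0 X58.6894 Y63.4500
M3 S882
G1 X87.4540 Y70.4866 F787
G1 X94.4906 Y41.7220 F787
G1 X65.7260 Y34.6854 F787
G1 X58.6894 Y63.4500 F787
G0 X11.5435 Y100.3672
M3 S882
G1 X77.1414 Y119.2034 F787
G1 X36.8999 Y97.9844 F787
G1 X51.3028 Y54.2562 F787
G1 X98.0291 Y15.3042 F787
G1 X11.5435 Y100.3672 F787
G0 X32.6195 Y13.0369
M3 S882
G1 X20.5804 Y14.7732 F787
G1 X18.5115 Y26.7596 F787
G1 X29.2719 Y32.4312 F787
G1 X37.9911 Y23.9501 F787
G1 X32.6195 Y13.0369 F787
G0 X18.5572 Y103.2187
M3 S409
G1 X29.5598 Y90.1718 F2022
G1 X29.5310 Y72.0863 F2022
G1 X18.4706 Y48.9622 F2022
M5
G0 X0.0000 Y0.0000

Since the viewBox matches the mm dimensions, user units are millimetres directly. The only transform is the Y-flip y_m = 127.7560 − y_svg.

Shape 1 is a regular polygon drawn with `<polygon>`. Its stroke #000000 means cut at S882, F787. After flipping Y the toolpath is (58.6894,63.4500) → (87.4540,70.4866) → (94.4906,41.7220) → (65.7260,34.6854) → (58.6894,63.4500), returning to the start.

Shape 2 is a closed polygon drawn with `<polygon>`. Its stroke #000000 means cut at S882, F787. After flipping Y the toolpath is (11.5435,100.3672) → (77.1414,119.2034) → (36.8999,97.9844) → (51.3028,54.2562) → (98.0291,15.3042) → (11.5435,100.3672), returning to the start.

Shape 3 is a regular polygon drawn with `<polygon>`. Its stroke #000000 means cut at S882, F787. After flipping Y the toolpath is (32.6195,13.0369) → (20.5804,14.7732) → (18.5115,26.7596) → (29.2719,32.4312) → (37.9911,23.9501) → (32.6195,13.0369), returning to the start.

Shape 4 is a quadratic bezier drawn with `<path>`. Its stroke #0000ff means score at S409, F2022. After flipping Y the toolpath is (18.5572,103.2187) → (29.5598,90.1718) → (29.5310,72.0863) → (18.4706,48.9622).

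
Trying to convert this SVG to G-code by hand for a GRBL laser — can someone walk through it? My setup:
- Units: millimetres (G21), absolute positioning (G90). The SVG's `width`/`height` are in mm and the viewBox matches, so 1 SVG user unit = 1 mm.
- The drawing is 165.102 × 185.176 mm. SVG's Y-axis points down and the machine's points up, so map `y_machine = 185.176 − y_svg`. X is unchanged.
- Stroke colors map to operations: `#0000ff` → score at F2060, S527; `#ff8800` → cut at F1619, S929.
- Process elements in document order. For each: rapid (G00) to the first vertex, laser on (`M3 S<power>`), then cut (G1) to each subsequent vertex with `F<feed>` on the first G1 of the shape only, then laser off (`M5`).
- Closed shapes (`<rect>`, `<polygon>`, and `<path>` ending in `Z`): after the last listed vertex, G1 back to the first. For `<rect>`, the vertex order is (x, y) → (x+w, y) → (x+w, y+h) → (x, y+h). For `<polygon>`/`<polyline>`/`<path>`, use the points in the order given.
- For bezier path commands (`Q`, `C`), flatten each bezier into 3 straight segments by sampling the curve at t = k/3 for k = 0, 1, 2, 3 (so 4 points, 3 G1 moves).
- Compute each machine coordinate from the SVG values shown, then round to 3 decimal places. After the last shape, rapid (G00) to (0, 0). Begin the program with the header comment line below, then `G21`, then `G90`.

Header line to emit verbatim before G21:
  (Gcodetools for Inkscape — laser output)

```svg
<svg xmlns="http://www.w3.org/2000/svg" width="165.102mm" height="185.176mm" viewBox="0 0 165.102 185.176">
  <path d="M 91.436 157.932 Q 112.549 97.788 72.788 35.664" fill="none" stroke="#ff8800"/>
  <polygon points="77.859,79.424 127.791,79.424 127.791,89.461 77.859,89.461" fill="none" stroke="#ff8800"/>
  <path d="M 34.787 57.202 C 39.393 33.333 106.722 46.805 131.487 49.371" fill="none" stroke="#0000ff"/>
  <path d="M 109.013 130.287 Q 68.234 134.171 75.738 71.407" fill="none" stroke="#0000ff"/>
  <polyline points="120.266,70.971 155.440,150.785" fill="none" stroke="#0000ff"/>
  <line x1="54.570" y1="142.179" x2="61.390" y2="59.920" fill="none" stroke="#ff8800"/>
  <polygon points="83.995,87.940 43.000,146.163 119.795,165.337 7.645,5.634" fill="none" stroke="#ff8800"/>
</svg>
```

1 u = 1 mm; y_m = 185.176 − y.

[1] `<path>` quadratic bezier, #ff8800→cut S929 F1619: (91.436,27.244) → (98.748,67.560) → (92.532,108.316) → (72.788,149.512)

[2] `<polygon>` rectangle, #ff8800→cut S929 F1619: (77.859,105.752) → (127.791,105.752) → (127.791,95.715) → (77.859,95.715) → (77.859,105.752) (closed)

[3] `<path>` cubic bezier, #0000ff→score S527 F2060: (34.787,127.974) → (56.401,141.183) → (96.434,140.219) → (131.487,135.805)

[4] `<path>` quadratic bezier, #0000ff→score S527 F2060: (109.013,54.889) → (87.192,59.705) → (76.100,79.332) → (75.738,113.769)

[5] `<polyline>` line segment, #0000ff→score S527 F2060: (120.266,114.205) → (155.440,34.391)

[6] `<line>` line segment, #ff8800→cut S929 F1619: (54.570,42.997) → (61.390,125.256)

[7] `<polygon>` closed polygon, #ff8800→cut S929 F1619: (83.995,97.236) → (43.000,39.013) → (119.795,19.839) → (7.645,179.542) → (83.995,97.236) (closed)

(Gcodetools for Inkscape — laser output)
G21
G90
G00 X91.436 Y27.244
M3 S929
G1 X98.748 Y67.560 F1619
G1 X92.532 Y108.316
G1 X72.788 Y149.512
M5
G00 X77.859 Y105.752
M3 S929
G1 X127.791 Y105.752 F1619
G1 X127.791 Y95.715
G1 X77.859 Y95.715
G1 X77.859 Y105.752
M5
G00 X34.787 Y127.974
M3 S527
G1 X56.401 Y141.183 F2060
G1 X96.434 Y140.219
G1 X131.487 Y135.805
M5
G00 X109.013 Y54.889
M3 S527
G1 X87.192 Y59.705 F2060
G1 X76.100 Y79.332
G1 X75.738 Y113.769
M5
G00 X120.266 Y114.205
M3 S527
G1 X155.440 Y34.391 F2060
M5
G00 X54.570 Y42.997
M3 S929
G1 X61.390 Y125.256 F1619
M5
G00 X83.995 Y97.236
M3 S929
G1 X43.000 Y39.013 F1619
G1 X119.795 Y19.839
G1 X7.645 Y179.542
G1 X83.995 Y97.236
M5
G00 X0.000 Y0.000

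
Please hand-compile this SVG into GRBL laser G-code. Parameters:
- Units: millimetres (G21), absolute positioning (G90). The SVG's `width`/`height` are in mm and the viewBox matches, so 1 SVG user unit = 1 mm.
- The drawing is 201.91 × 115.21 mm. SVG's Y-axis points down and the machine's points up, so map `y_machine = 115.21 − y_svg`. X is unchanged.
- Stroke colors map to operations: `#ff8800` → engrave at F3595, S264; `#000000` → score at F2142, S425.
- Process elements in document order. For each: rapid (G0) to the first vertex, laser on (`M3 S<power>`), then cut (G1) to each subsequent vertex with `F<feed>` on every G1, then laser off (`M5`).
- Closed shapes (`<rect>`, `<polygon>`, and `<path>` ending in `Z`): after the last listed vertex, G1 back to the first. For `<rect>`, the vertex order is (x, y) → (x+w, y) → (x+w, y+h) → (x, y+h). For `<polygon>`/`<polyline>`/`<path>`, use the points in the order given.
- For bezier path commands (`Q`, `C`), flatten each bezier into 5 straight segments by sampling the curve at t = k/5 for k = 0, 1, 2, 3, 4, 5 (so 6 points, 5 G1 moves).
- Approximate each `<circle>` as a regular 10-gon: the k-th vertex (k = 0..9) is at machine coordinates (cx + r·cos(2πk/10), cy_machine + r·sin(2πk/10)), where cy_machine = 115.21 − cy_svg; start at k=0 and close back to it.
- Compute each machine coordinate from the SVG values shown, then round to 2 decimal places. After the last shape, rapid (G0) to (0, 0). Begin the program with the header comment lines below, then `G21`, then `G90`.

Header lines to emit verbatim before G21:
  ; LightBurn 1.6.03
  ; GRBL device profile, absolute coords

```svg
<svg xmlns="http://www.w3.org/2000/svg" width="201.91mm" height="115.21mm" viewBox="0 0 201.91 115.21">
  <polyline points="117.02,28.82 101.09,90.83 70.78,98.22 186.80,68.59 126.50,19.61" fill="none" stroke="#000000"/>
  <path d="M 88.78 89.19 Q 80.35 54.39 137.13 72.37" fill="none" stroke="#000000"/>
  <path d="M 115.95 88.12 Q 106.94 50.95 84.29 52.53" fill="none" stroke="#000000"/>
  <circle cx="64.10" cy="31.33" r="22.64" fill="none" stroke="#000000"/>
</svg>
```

; LightBurn 1.6.03
; GRBL device profile, absolute coords
G21
G90
G0 X117.02 Y86.39
M3 S425
G1 X101.09 Y24.38 F2142
G1 X70.78 Y16.99 F2142
G1 X186.80 Y46.62 F2142
G1 X126.50 Y95.60 F2142
M5
G0 X88.78 Y26.02
M3 S425
G1 X88.02 Y37.83 F2142
G1 X92.47 Y45.42 F2142
G1 X102.14 Y48.78 F2142
G1 X117.03 Y47.92 F2142
G1 X137.13 Y42.84 F2142
M5
G0 X115.95 Y27.09
M3 S425
G1 X111.80 Y40.41 F2142
G1 X106.56 Y50.63 F2142
G1 X100.23 Y57.74 F2142
G1 X92.80 Y61.76 F2142
G1 X84.29 Y62.68 F2142
M5
G0 X86.74 Y83.88
M3 S425
G1 X82.42 Y97.19 F2142
G1 X71.10 Y105.41 F2142
G1 X57.10 Y105.41 F2142
G1 X45.78 Y97.19 F2142
G1 X41.46 Y83.88 F2142
G1 X45.78 Y70.57 F2142
G1 X57.10 Y62.35 F2142
G1 X71.10 Y62.35 F2142
G1 X82.42 Y70.57 F2142
G1 X86.74 Y83.88 F2142
M5
G0 X0.00 Y0.00

Since the viewBox matches the mm dimensions, user units are millimetres directly. The only transform is the Y-flip y_m = 115.21 − y_svg.

Shape 1 is a open polyline drawn with `<polyline>`. Its stroke #000000 means score at S425, F2142. After flipping Y the toolpath is (117.02,86.39) → (101.09,24.38) → (70.78,16.99) → (186.80,46.62) → (126.50,95.60).

Shape 2 is a quadratic bezier drawn with `<path>`. Its stroke #000000 means score at S425, F2142. After flipping Y the toolpath is (88.78,26.02) → (88.02,37.83) → (92.47,45.42) → (102.14,48.78) → (117.03,47.92) → (137.13,42.84).

Shape 3 is a quadratic bezier drawn with `<path>`. Its stroke #000000 means score at S425, F2142. After flipping Y the toolpath is (115.95,27.09) → (111.80,40.41) → (106.56,50.63) → (100.23,57.74) → (92.80,61.76) → (84.29,62.68).

Shape 4 is a circle drawn with `<circle>`. Its stroke #000000 means score at S425, F2142. After flipping Y the toolpath is (86.74,83.88) → (82.42,97.19) → (71.10,105.41) → (57.10,105.41) → (45.78,97.19) → (41.46,83.88) → (45.78,70.57) → (57.10,62.35) → (71.10,62.35) → (82.42,70.57) → (86.74,83.88), returning to the start.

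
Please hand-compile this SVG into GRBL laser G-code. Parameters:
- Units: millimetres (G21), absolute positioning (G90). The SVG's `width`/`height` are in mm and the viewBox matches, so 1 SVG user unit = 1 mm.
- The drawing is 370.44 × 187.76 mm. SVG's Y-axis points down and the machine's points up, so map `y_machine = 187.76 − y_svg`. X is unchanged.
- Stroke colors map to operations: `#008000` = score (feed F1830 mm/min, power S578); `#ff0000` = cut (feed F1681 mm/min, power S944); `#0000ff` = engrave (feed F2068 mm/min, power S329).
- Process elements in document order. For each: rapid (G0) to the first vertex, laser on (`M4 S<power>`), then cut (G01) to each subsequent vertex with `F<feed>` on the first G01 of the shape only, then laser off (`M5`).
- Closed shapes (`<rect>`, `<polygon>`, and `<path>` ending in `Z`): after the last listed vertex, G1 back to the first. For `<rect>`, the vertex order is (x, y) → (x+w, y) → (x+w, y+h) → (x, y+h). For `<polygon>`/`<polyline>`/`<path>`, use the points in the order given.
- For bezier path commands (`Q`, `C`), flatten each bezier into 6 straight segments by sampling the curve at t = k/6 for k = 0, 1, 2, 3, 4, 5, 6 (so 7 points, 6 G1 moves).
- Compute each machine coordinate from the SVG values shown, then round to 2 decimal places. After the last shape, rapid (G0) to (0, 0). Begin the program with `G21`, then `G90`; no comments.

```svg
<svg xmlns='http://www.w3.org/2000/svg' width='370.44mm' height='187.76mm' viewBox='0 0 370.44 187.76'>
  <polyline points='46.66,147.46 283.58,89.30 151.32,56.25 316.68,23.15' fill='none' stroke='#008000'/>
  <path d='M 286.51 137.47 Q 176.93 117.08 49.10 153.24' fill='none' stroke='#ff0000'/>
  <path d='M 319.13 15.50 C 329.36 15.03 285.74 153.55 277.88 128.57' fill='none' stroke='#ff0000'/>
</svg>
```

1 u = 1 mm; y_m = 187.76 − y.

[1] `<polyline>` open polyline, #008000→score S578 F1830: (46.66,40.30) → (283.58,98.46) → (151.32,131.51) → (316.68,164.61)

[2] `<path>` quadratic bezier, #ff0000→cut S944 F1681: (286.51,50.29) → (249.48,55.52) → (211.43,57.60) → (172.37,56.54) → (132.29,52.34) → (91.20,45.00) → (49.10,34.52)

[3] `<path>` cubic bezier, #ff0000→cut S944 F1681: (319.13,172.26) → (320.17,162.31) → (314.73,137.60) → (305.29,106.53) → (294.34,77.51) → (284.38,58.92) → (277.88,59.19)

G21
G90
G0 X46.66 Y40.30
M4 S578
G01 X283.58 Y98.46 F1830
G01 X151.32 Y131.51
G01 X316.68 Y164.61
M5
G0 X286.51 Y50.29
M4 S944
G01 X249.48 Y55.52 F1681
G01 X211.43 Y57.60
G01 X172.37 Y56.54
G01 X132.29 Y52.34
G01 X91.20 Y45.00
G01 X49.10 Y34.52
M5
G0 X319.13 Y172.26
M4 S944
G01 X320.17 Y162.31 F1681
G01 X314.73 Y137.60
G01 X305.29 Y106.53
G01 X294.34 Y77.51
G01 X284.38 Y58.92
G01 X277.88 Y59.19
M5
G0 X0.00 Y0.00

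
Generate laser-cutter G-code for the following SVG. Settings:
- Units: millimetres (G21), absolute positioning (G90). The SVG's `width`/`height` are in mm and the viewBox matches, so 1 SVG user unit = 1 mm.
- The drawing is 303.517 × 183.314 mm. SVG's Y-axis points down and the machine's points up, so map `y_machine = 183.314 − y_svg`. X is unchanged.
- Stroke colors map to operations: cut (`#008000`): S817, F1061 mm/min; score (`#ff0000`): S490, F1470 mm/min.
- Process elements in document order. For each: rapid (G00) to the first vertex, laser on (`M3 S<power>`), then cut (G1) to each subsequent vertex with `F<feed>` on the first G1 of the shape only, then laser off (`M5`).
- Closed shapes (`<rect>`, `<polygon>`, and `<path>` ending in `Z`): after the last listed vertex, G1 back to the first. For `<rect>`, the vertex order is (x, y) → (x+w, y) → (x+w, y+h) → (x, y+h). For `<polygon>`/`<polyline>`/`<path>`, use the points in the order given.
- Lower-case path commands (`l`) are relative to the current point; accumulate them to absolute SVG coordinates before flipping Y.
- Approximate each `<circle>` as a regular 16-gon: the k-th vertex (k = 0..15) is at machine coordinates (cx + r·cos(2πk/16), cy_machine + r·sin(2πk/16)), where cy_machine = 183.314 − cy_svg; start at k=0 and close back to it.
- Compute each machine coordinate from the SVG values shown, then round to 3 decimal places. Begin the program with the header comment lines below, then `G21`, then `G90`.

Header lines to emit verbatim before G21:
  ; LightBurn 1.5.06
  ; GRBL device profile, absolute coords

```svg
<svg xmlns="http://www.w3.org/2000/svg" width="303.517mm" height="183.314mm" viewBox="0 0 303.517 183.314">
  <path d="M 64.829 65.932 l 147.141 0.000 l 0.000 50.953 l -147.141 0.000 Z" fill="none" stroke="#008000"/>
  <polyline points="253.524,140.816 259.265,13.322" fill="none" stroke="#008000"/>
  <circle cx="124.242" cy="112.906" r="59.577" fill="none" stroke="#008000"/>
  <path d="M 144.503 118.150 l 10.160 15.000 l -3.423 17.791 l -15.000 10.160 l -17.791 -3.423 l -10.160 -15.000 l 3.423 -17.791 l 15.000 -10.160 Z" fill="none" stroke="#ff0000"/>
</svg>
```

; LightBurn 1.5.06
; GRBL device profile, absolute coords
G21
G90
G00 X64.829 Y117.382
M3 S817
G1 X211.970 Y117.382 F1061
G1 X211.970 Y66.429
G1 X64.829 Y66.429
G1 X64.829 Y117.382
M5
G00 X253.524 Y42.498
M3 S817
G1 X259.265 Y169.992 F1061
M5
G00 X183.819 Y70.408
M3 S817
G1 X179.284 Y93.207 F1061
G1 X166.369 Y112.535
G1 X147.041 Y125.450
G1 X124.242 Y129.985
G1 X101.443 Y125.450
G1 X82.115 Y112.535
G1 X69.200 Y93.207
G1 X64.665 Y70.408
G1 X69.200 Y47.609
G1 X82.115 Y28.281
G1 X101.443 Y15.366
G1 X124.242 Y10.831
G1 X147.041 Y15.366
G1 X166.369 Y28.281
G1 X179.284 Y47.609
G1 X183.819 Y70.408
M5
G00 X144.503 Y65.164
M3 S490
G1 X154.663 Y50.164 F1470
G1 X151.240 Y32.373
G1 X136.240 Y22.213
G1 X118.449 Y25.636
G1 X108.289 Y40.636
G1 X111.712 Y58.427
G1 X126.712 Y68.587
G1 X144.503 Y65.164
M5

Since the viewBox matches the mm dimensions, user units are millimetres directly. The only transform is the Y-flip y_m = 183.314 − y_svg.

Shape 1 is a rectangle drawn with `<path>`. Its stroke #008000 means cut at S817, F1061. After flipping Y the toolpath is (64.829,117.382) → (211.970,117.382) → (211.970,66.429) → (64.829,66.429) → (64.829,117.382), returning to the start.

Shape 2 is a line segment drawn with `<polyline>`. Its stroke #008000 means cut at S817, F1061. After flipping Y the toolpath is (253.524,42.498) → (259.265,169.992).

Shape 3 is a circle drawn with `<circle>`. Its stroke #008000 means cut at S817, F1061. After flipping Y the toolpath is (183.819,70.408) → (179.284,93.207) → (166.369,112.535) → (147.041,125.450) → (124.242,129.985) → (101.443,125.450) → (82.115,112.535) → (69.200,93.207) → (64.665,70.408) → (69.200,47.609) → (82.115,28.281) → (101.443,15.366) → (124.242,10.831) → (147.041,15.366) → (166.369,28.281) → (179.284,47.609) → (183.819,70.408), returning to the start.

Shape 4 is a regular polygon drawn with `<path>`. Its stroke #ff0000 means score at S490, F1470. After flipping Y the toolpath is (144.503,65.164) → (154.663,50.164) → (151.240,32.373) → (136.240,22.213) → (118.449,25.636) → (108.289,40.636) → (111.712,58.427) → (126.712,68.587) → (144.503,65.164), returning to the start.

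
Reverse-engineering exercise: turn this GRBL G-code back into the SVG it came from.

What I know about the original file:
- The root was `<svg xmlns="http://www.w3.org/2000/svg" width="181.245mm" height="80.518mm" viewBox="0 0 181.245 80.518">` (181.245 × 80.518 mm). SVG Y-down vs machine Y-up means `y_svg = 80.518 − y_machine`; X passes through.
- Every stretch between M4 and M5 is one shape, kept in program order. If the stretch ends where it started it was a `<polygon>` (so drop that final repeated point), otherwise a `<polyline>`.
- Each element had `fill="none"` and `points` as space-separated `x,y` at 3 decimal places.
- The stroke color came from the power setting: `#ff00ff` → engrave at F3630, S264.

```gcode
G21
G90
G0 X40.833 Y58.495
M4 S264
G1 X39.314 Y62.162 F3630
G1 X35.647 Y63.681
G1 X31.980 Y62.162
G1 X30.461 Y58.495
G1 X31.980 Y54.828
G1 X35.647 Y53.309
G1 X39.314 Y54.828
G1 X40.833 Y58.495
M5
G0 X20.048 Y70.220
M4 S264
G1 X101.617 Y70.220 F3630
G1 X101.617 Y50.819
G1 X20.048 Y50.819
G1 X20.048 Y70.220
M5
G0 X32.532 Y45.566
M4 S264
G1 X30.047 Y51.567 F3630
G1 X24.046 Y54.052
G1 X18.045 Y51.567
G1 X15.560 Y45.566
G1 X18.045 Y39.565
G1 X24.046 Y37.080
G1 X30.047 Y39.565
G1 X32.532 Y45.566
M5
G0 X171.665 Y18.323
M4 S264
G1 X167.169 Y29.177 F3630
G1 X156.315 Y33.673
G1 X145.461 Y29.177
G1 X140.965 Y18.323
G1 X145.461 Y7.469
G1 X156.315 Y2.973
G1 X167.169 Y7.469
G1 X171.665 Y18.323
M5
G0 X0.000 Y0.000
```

Machine Y-up, SVG Y-down with viewBox height 80.518, so y_svg = 80.518 − y_machine; X carries over. Every run uses S264, so all elements get stroke `#ff00ff` (engrave).

Run 1: The run returns to its start, so emit a `<polygon>` with points (Y-flipped): 40.833,22.023 39.314,18.356 35.647,16.837 31.980,18.356 30.461,22.023 31.980,25.690 35.647,27.209 39.314,25.690.

Run 2: The run returns to its start, so emit a `<polygon>` with points (Y-flipped): 20.048,10.298 101.617,10.298 101.617,29.699 20.048,29.699.

Run 3: The run returns to its start, so emit a `<polygon>` with points (Y-flipped): 32.532,34.952 30.047,28.951 24.046,26.466 18.045,28.951 15.560,34.952 18.045,40.953 24.046,43.438 30.047,40.953.

Run 4: The run returns to its start, so emit a `<polygon>` with points (Y-flipped): 171.665,62.195 167.169,51.341 156.315,46.845 145.461,51.341 140.965,62.195 145.461,73.049 156.315,77.545 167.169,73.049.

<svg xmlns="http://www.w3.org/2000/svg" width="181.245mm" height="80.518mm" viewBox="0 0 181.245 80.518">
  <polygon points="40.833,22.023 39.314,18.356 35.647,16.837 31.980,18.356 30.461,22.023 31.980,25.690 35.647,27.209 39.314,25.690" fill="none" stroke="#ff00ff"/>
  <polygon points="20.048,10.298 101.617,10.298 101.617,29.699 20.048,29.699" fill="none" stroke="#ff00ff"/>
  <polygon points="32.532,34.952 30.047,28.951 24.046,26.466 18.045,28.951 15.560,34.952 18.045,40.953 24.046,43.438 30.047,40.953" fill="none" stroke="#ff00ff"/>
  <polygon points="171.665,62.195 167.169,51.341 156.315,46.845 145.461,51.341 140.965,62.195 145.461,73.049 156.315,77.545 167.169,73.049" fill="none" stroke="#ff00ff"/>
</svg>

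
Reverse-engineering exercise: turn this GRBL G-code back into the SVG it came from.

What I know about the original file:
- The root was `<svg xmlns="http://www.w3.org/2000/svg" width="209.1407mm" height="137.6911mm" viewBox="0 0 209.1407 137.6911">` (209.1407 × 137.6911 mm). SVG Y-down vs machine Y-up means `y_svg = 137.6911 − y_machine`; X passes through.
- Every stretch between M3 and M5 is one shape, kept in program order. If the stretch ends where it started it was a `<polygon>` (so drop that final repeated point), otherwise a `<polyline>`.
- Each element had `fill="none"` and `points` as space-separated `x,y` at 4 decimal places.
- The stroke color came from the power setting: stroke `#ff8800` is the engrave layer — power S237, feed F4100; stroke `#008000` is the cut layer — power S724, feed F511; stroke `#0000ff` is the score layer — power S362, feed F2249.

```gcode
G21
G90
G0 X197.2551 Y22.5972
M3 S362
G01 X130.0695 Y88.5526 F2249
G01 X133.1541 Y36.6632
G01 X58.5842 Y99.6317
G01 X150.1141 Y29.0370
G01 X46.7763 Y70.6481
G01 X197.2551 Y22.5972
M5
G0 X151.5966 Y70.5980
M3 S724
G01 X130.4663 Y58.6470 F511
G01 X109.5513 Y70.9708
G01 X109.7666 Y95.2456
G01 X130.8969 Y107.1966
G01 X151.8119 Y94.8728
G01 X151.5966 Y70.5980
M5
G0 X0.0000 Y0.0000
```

<svg xmlns="http://www.w3.org/2000/svg" width="209.1407mm" height="137.6911mm" viewBox="0 0 209.1407 137.6911">
  <polygon points="197.2551,115.0939 130.0695,49.1385 133.1541,101.0279 58.5842,38.0594 150.1141,108.6541 46.7763,67.0430" fill="none" stroke="#0000ff"/>
  <polygon points="151.5966,67.0931 130.4663,79.0441 109.5513,66.7203 109.7666,42.4455 130.8969,30.4945 151.8119,42.8183" fill="none" stroke="#008000"/>
</svg>

y_svg = 137.6911 − y_m.

[1] S362→`#0000ff` (score); closed run; points: 197.2551,115.0939 130.0695,49.1385 133.1541,101.0279 58.5842,38.0594 150.1141,108.6541 46.7763,67.0430

[2] S724→`#008000` (cut); closed run; points: 151.5966,67.0931 130.4663,79.0441 109.5513,66.7203 109.7666,42.4455 130.8969,30.4945 151.8119,42.8183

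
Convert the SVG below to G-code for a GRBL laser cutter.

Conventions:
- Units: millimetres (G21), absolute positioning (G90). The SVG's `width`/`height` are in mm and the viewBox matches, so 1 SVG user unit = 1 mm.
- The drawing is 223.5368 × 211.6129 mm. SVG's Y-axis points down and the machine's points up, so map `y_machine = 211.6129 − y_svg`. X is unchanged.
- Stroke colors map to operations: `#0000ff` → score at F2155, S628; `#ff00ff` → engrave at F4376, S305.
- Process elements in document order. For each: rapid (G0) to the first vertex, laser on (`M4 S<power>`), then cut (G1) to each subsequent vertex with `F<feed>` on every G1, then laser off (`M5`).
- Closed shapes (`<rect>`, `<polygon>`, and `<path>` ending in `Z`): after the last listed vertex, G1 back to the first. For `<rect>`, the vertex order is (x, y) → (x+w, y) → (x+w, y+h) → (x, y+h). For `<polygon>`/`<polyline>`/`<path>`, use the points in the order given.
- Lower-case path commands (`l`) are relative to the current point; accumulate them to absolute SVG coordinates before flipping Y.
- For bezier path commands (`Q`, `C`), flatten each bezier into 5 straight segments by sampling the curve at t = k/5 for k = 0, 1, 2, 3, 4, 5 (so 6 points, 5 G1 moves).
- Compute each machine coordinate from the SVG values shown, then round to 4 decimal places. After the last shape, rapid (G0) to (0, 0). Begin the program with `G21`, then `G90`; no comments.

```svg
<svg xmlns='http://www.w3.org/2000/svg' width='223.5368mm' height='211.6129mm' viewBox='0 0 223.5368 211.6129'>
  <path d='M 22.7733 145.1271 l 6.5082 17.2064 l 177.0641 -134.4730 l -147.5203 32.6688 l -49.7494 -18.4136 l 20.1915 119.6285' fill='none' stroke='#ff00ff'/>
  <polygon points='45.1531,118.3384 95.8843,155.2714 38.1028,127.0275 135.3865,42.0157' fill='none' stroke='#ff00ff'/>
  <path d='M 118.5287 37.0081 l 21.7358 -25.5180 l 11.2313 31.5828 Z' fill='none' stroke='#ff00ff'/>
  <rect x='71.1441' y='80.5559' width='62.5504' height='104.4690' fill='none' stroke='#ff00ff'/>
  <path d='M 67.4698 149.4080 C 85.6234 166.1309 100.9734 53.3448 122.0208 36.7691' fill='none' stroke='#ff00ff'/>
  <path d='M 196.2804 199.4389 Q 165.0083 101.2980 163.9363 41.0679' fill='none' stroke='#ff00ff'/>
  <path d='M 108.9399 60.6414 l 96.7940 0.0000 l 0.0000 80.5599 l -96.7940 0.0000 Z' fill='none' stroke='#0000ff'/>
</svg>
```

G21
G90
G0 X22.7733 Y66.4858
M4 S305
G1 X29.2815 Y49.2794 F4376
G1 X206.3456 Y183.7524 F4376
G1 X58.8253 Y151.0836 F4376
G1 X9.0759 Y169.4972 F4376
G1 X29.2674 Y49.8687 F4376
M5
G0 X45.1531 Y93.2745
M4 S305
G1 X95.8843 Y56.3415 F4376
G1 X38.1028 Y84.5854 F4376
G1 X135.3865 Y169.5972 F4376
G1 X45.1531 Y93.2745 F4376
M5
G0 X118.5287 Y174.6048
M4 S305
G1 X140.2645 Y200.1228 F4376
G1 X151.4958 Y168.5400 F4376
G1 X118.5287 Y174.6048 F4376
M5
G0 X71.1441 Y131.0570
M4 S305
G1 X133.6945 Y131.0570 F4376
G1 X133.6945 Y26.5880 F4376
G1 X71.1441 Y26.5880 F4376
G1 X71.1441 Y131.0570 F4376
M5
G0 X67.4698 Y62.2049
M4 S305
G1 X78.0935 Y65.9065 F4376
G1 X88.4525 Y89.8557 F4376
G1 X98.9546 Y123.2180 F4376
G1 X110.0080 Y155.1589 F4376
G1 X122.0208 Y174.8438 F4376
M5
G0 X196.2804 Y12.1740
M4 S305
G1 X184.9796 Y49.9139 F4376
G1 X176.0947 Y84.6210 F4376
G1 X169.6259 Y116.2952 F4376
G1 X165.5731 Y144.9365 F4376
G1 X163.9363 Y170.5450 F4376
M5
G0 X108.9399 Y150.9715
M4 S628
G1 X205.7339 Y150.9715 F2155
G1 X205.7339 Y70.4116 F2155
G1 X108.9399 Y70.4116 F2155
G1 X108.9399 Y150.9715 F2155
M5
G0 X0.0000 Y0.0000

1 u = 1 mm; y_m = 211.6129 − y.

[1] `<path>` open polyline, #ff00ff→engrave S305 F4376: (22.7733,66.4858) → (29.2815,49.2794) → (206.3456,183.7524) → (58.8253,151.0836) → (9.0759,169.4972) → (29.2674,49.8687)

[2] `<polygon>` closed polygon, #ff00ff→engrave S305 F4376: (45.1531,93.2745) → (95.8843,56.3415) → (38.1028,84.5854) → (135.3865,169.5972) → (45.1531,93.2745) (closed)

[3] `<path>` regular polygon, #ff00ff→engrave S305 F4376: (118.5287,174.6048) → (140.2645,200.1228) → (151.4958,168.5400) → (118.5287,174.6048) (closed)

[4] `<rect>` rectangle, #ff00ff→engrave S305 F4376: (71.1441,131.0570) → (133.6945,131.0570) → (133.6945,26.5880) → (71.1441,26.5880) → (71.1441,131.0570) (closed)

[5] `<path>` cubic bezier, #ff00ff→engrave S305 F4376: (67.4698,62.2049) → (78.0935,65.9065) → (88.4525,89.8557) → (98.9546,123.2180) → (110.0080,155.1589) → (122.0208,174.8438)

[6] `<path>` quadratic bezier, #ff00ff→engrave S305 F4376: (196.2804,12.1740) → (184.9796,49.9139) → (176.0947,84.6210) → (169.6259,116.2952) → (165.5731,144.9365) → (163.9363,170.5450)

[7] `<path>` rectangle, #0000ff→score S628 F2155: (108.9399,150.9715) → (205.7339,150.9715) → (205.7339,70.4116) → (108.9399,70.4116) → (108.9399,150.9715) (closed)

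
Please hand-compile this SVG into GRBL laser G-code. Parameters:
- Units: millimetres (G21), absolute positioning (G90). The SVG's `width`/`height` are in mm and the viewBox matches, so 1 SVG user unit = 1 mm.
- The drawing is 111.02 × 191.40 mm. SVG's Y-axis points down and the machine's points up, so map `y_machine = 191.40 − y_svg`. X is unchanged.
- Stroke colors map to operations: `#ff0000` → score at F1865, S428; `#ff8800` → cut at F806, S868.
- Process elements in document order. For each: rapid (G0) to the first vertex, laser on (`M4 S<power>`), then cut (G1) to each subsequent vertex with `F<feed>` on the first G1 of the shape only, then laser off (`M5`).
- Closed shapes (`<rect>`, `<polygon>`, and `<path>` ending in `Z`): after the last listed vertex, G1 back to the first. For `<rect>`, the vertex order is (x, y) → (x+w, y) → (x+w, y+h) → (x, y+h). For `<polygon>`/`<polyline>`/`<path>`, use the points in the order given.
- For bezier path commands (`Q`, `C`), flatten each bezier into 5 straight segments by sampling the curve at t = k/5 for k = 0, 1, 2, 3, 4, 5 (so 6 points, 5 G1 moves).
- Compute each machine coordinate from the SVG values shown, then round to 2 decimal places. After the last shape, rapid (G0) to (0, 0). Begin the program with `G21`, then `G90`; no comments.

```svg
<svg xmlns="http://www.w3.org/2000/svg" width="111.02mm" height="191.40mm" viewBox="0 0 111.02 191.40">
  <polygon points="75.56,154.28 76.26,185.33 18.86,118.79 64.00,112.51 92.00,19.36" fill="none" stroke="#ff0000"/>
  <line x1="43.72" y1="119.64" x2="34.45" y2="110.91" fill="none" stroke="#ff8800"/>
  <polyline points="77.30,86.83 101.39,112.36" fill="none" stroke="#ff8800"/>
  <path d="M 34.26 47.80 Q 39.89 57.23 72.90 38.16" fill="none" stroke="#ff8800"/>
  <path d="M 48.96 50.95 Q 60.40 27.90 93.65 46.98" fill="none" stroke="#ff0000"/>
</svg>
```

G21
G90
G0 X75.56 Y37.12
M4 S428
G1 X76.26 Y6.07 F1865
G1 X18.86 Y72.61
G1 X64.00 Y78.89
G1 X92.00 Y172.04
G1 X75.56 Y37.12
M5
G0 X43.72 Y71.76
M4 S868
G1 X34.45 Y80.49 F806
M5
G0 X77.30 Y104.57
M4 S868
G1 X101.39 Y79.04 F806
M5
G0 X34.26 Y143.60
M4 S868
G1 X37.61 Y140.97 F806
G1 X43.14 Y140.62
G1 X50.87 Y142.54
G1 X60.79 Y146.75
G1 X72.90 Y153.24
M5
G0 X48.96 Y140.45
M4 S428
G1 X54.41 Y147.98 F1865
G1 X61.60 Y152.15
G1 X70.54 Y152.94
G1 X81.22 Y150.37
G1 X93.65 Y144.42
M5
G0 X0.00 Y0.00

viewBox `0 0 111.02 191.40` with mm width/height → 1 unit = 1 mm. Flip: y_m = 191.40 − y_svg.

**Shape 1** — `<polygon>` closed polygon, stroke `#ff0000` → score (S428, F1865). Machine vertices: (75.56,37.12) → (76.26,6.07) → (18.86,72.61) → (64.00,78.89) → (92.00,172.04) → (75.56,37.12). Closed: final G1 returns to the first vertex.

**Shape 2** — `<line>` line segment, stroke `#ff8800` → cut (S868, F806). Machine vertices: (43.72,71.76) → (34.45,80.49). Open path.

**Shape 3** — `<polyline>` line segment, stroke `#ff8800` → cut (S868, F806). Machine vertices: (77.30,104.57) → (101.39,79.04). Open path.

**Shape 4** — `<path>` quadratic bezier, stroke `#ff8800` → cut (S868, F806). Control points (SVG): P0=(34.26,47.80), P1=(39.89,57.23), P2=(72.90,38.16); sampled at t=k/5. Machine vertices: (34.26,143.60) → (37.61,140.97) → (43.14,140.62) → (50.87,142.54) → (60.79,146.75) → (72.90,153.24). Open path.

**Shape 5** — `<path>` quadratic bezier, stroke `#ff0000` → score (S428, F1865). Control points (SVG): P0=(48.96,50.95), P1=(60.40,27.90), P2=(93.65,46.98); sampled at t=k/5. Machine vertices: (48.96,140.45) → (54.41,147.98) → (61.60,152.15) → (70.54,152.94) → (81.22,150.37) → (93.65,144.42). Open path.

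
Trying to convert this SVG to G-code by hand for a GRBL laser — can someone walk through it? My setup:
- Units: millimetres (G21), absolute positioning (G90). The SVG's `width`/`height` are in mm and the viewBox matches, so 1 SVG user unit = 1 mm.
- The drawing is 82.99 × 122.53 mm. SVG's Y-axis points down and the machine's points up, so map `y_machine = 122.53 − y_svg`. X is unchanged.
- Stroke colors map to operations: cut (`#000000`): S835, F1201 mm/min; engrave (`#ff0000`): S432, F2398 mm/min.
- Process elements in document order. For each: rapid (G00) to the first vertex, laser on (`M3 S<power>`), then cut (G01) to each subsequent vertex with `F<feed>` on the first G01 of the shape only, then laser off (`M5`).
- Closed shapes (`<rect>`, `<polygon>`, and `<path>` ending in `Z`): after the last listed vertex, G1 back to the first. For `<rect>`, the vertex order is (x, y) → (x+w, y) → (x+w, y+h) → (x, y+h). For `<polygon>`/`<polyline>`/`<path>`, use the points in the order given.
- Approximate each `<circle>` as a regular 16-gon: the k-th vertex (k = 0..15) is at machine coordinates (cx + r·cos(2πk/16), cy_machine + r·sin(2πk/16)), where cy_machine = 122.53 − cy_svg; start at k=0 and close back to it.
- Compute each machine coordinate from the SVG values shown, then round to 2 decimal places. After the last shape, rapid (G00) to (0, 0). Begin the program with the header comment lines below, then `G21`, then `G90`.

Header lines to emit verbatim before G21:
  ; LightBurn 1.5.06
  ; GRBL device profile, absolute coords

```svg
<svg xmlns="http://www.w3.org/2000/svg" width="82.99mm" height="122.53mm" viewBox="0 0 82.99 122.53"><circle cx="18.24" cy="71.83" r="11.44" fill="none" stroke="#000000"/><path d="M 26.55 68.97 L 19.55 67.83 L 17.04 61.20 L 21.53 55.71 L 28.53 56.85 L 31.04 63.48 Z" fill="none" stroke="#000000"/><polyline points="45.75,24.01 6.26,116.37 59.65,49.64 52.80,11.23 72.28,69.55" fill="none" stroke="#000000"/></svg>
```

viewBox `0 0 82.99 122.53` with mm width/height → 1 unit = 1 mm. Flip: y_m = 122.53 − y_svg.

**Shape 1** — `<circle>` circle, stroke `#000000` → cut (S835, F1201). Machine vertices: (29.68,50.70) → (28.81,55.08) → (26.33,58.79) → (22.62,61.27) → (18.24,62.14) → (13.86,61.27) → (10.15,58.79) → (7.67,55.08) → (6.80,50.70) → (7.67,46.32) → (10.15,42.61) → (13.86,40.13) → (18.24,39.26) → (22.62,40.13) → (26.33,42.61) → (28.81,46.32) → (29.68,50.70). Closed: final G1 returns to the first vertex.

**Shape 2** — `<path>` regular polygon, stroke `#000000` → cut (S835, F1201). Machine vertices: (26.55,53.56) → (19.55,54.70) → (17.04,61.33) → (21.53,66.82) → (28.53,65.68) → (31.04,59.05) → (26.55,53.56). Closed: final G1 returns to the first vertex.

**Shape 3** — `<polyline>` open polyline, stroke `#000000` → cut (S835, F1201). Machine vertices: (45.75,98.52) → (6.26,6.16) → (59.65,72.89) → (52.80,111.30) → (72.28,52.98). Open path.

; LightBurn 1.5.06
; GRBL device profile, absolute coords
G21
G90
G00 X29.68 Y50.70
M3 S835
G01 X28.81 Y55.08 F1201
G01 X26.33 Y58.79
G01 X22.62 Y61.27
G01 X18.24 Y62.14
G01 X13.86 Y61.27
G01 X10.15 Y58.79
G01 X7.67 Y55.08
G01 X6.80 Y50.70
G01 X7.67 Y46.32
G01 X10.15 Y42.61
G01 X13.86 Y40.13
G01 X18.24 Y39.26
G01 X22.62 Y40.13
G01 X26.33 Y42.61
G01 X28.81 Y46.32
G01 X29.68 Y50.70
M5
G00 X26.55 Y53.56
M3 S835
G01 X19.55 Y54.70 F1201
G01 X17.04 Y61.33
G01 X21.53 Y66.82
G01 X28.53 Y65.68
G01 X31.04 Y59.05
G01 X26.55 Y53.56
M5
G00 X45.75 Y98.52
M3 S835
G01 X6.26 Y6.16 F1201
G01 X59.65 Y72.89
G01 X52.80 Y111.30
G01 X72.28 Y52.98
M5
G00 X0.00 Y0.00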